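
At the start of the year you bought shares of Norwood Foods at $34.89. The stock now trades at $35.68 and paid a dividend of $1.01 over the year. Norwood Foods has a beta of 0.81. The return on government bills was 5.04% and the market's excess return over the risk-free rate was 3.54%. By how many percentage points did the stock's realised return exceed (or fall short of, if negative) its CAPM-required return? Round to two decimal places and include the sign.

Realised HPR = (P1 + D1 − P0) / P0 = (35.68 + 1.01 − 34.89) / 34.89 = 1.80 / 34.89 = 5.1591%
CAPM required = R_f + β·MRP = 5.04% + 0.81 × 3.54% = 7.9074%
α = realised − required = 5.1591% − 7.9074% = -2.75%

-2.75%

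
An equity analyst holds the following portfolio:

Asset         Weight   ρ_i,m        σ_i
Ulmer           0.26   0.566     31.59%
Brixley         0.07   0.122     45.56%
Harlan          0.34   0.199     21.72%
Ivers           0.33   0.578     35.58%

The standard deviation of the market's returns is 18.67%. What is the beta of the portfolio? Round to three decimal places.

0.712

β_Ulmer = 0.566 × 31.59% / 18.67% = 0.9577
β_Brixley = 0.122 × 45.56% / 18.67% = 0.2977
β_Harlan = 0.199 × 21.72% / 18.67% = 0.2315
β_Ivers = 0.578 × 35.58% / 18.67% = 1.1015
β_P = Σ w_i β_i = 0.26×0.9577 + 0.07×0.2977 + 0.34×0.2315 + 0.33×1.1015 = 0.7120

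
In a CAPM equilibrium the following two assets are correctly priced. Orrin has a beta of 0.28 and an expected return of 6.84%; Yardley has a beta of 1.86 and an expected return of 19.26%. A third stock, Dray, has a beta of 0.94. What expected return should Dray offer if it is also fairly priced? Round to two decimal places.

12.03%

MRP (SML slope) = (19.26% − 6.84%) / (1.86 − 0.28) = 12.42% / 1.58 = 7.8608%
R_f (intercept) = 6.84% − 0.28 × 7.8608% = 4.6390%
E(R_Dray) = R_f + β × MRP = 4.6390% + 0.94 × 7.8608% = 12.03%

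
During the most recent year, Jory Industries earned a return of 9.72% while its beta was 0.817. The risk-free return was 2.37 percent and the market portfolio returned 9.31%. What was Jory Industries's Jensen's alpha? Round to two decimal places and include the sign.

+1.68%

Market excess return = 9.31% − 2.37% = 6.94%
CAPM benchmark = R_f + β(R_m − R_f) = 2.37% + 0.817 × 6.94% = 8.03998%
α = actual − benchmark = 9.72% − 8.03998% = +1.68%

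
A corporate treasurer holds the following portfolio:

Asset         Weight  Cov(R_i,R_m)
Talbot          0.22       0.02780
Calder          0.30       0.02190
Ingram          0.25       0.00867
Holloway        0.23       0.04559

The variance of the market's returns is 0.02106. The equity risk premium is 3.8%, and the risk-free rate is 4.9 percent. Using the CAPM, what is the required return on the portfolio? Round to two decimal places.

9.47%

β_Talbot = 0.02780 / 0.02106 = 1.3200
β_Calder = 0.02190 / 0.02106 = 1.0399
β_Ingram = 0.00867 / 0.02106 = 0.4117
β_Holloway = 0.04559 / 0.02106 = 2.1648
β_P = Σ w_i β_i = 0.22×1.3200 + 0.30×1.0399 + 0.25×0.4117 + 0.23×2.1648 = 1.2032
E(R_P) = R_f + β_P × MRP = 4.9% + 1.2032 × 3.8% = 9.47%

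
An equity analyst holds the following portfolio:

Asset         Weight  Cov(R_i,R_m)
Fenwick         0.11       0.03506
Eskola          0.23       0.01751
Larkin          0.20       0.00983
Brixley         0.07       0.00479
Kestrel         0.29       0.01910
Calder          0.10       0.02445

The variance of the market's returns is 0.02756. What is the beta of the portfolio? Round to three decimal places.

0.659

β_Fenwick = 0.03506 / 0.02756 = 1.2721
β_Eskola = 0.01751 / 0.02756 = 0.6353
β_Larkin = 0.00983 / 0.02756 = 0.3567
β_Brixley = 0.00479 / 0.02756 = 0.1738
β_Kestrel = 0.01910 / 0.02756 = 0.6930
β_Calder = 0.02445 / 0.02756 = 0.8872
β_P = Σ w_i β_i = 0.11×1.2721 + 0.23×0.6353 + 0.20×0.3567 + 0.07×0.1738 + 0.29×0.6930 + 0.10×0.8872 = 0.6592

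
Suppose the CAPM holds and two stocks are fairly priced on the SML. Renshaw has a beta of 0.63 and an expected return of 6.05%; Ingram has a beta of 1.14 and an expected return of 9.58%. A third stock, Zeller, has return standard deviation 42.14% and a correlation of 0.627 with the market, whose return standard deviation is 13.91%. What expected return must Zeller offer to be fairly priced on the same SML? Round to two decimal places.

14.84%

MRP = (9.58% − 6.05%) / (1.14 − 0.63) = 6.9216%
R_f = 6.05% − 0.63 × 6.9216% = 1.6894%
β_Zeller = ρ·σ_i/σ_m = 0.627 × 42.14 / 13.91 = 1.8995
E(R_Zeller) = R_f + β × MRP = 1.6894% + 1.8995 × 6.9216% = 14.84%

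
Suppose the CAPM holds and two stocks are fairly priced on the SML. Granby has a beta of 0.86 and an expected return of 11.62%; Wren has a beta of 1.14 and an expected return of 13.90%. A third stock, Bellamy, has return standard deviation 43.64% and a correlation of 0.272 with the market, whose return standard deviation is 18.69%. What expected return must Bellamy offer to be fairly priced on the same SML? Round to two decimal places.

9.79%

MRP = (13.90% − 11.62%) / (1.14 − 0.86) = 8.1429%
R_f = 11.62% − 0.86 × 8.1429% = 4.6171%
β_Bellamy = ρ·σ_i/σ_m = 0.272 × 43.64 / 18.69 = 0.6351
E(R_Bellamy) = R_f + β × MRP = 4.6171% + 0.6351 × 8.1429% = 9.79%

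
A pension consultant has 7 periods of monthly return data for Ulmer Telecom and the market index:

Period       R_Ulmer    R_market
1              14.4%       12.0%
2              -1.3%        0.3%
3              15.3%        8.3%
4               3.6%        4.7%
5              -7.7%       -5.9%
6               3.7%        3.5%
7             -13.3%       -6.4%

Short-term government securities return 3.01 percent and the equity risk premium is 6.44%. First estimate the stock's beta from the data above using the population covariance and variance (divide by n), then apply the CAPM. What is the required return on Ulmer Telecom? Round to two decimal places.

Mean R_i = (14.4 − 1.3 + 15.3 + 3.6 − 7.7 + 3.7 − 13.3) / 7 = 2.1000%
Mean R_m = (12.0 + 0.3 + 8.3 + 4.7 − 5.9 + 3.5 − 6.4) / 7 = 2.3571%
Σ(R_i − R̄_i)(R_m − R̄_m) = 425.1700  ⇒  Cov = 425.1700 / 7 = 60.7386
Σ(R_m − R̄_m)² = 284.1971  ⇒  Var(R_m) = 284.1971 / 7 = 40.5996
β = Cov / Var(R_m) = 60.7386 / 40.5996 = 1.4960
E(R) = R_f + β × MRP = 3.01% + 1.4960 × 6.44% = 12.64%

12.64%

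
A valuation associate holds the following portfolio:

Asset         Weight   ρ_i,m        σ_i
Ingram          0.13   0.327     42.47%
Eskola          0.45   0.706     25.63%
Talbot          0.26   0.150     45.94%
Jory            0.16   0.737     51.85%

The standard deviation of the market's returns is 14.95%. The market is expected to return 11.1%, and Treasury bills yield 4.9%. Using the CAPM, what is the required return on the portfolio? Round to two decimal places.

β_Ingram = 0.327 × 42.47% / 14.95% = 0.9289
β_Eskola = 0.706 × 25.63% / 14.95% = 1.2104
β_Talbot = 0.150 × 45.94% / 14.95% = 0.4609
β_Jory = 0.737 × 51.85% / 14.95% = 2.5561
β_P = Σ w_i β_i = 0.13×0.9289 + 0.45×1.2104 + 0.26×0.4609 + 0.16×2.5561 = 1.1942
MRP = 11.1% − 4.9% = 6.20%
E(R_P) = R_f + β_P × MRP = 4.9% + 1.1942 × 6.2% = 12.30%

12.30%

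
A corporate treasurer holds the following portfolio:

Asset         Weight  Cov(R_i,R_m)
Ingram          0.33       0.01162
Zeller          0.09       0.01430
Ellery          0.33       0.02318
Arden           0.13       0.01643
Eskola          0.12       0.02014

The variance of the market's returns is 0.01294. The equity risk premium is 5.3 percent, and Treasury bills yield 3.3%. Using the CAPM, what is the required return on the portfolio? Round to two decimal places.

10.40%

β_Ingram = 0.01162 / 0.01294 = 0.8980
β_Zeller = 0.01430 / 0.01294 = 1.1051
β_Ellery = 0.02318 / 0.01294 = 1.7913
β_Arden = 0.01643 / 0.01294 = 1.2697
β_Eskola = 0.02014 / 0.01294 = 1.5564
β_P = Σ w_i β_i = 0.33×0.8980 + 0.09×1.1051 + 0.33×1.7913 + 0.13×1.2697 + 0.12×1.5564 = 1.3388
E(R_P) = R_f + β_P × MRP = 3.3% + 1.3388 × 5.3% = 10.40%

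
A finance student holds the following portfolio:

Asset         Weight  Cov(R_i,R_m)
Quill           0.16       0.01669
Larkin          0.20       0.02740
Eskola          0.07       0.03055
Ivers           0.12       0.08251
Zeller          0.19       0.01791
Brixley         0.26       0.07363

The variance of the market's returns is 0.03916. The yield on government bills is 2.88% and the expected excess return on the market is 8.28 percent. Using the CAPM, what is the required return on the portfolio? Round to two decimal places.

11.92%

β_Quill = 0.01669 / 0.03916 = 0.4262
β_Larkin = 0.02740 / 0.03916 = 0.6997
β_Eskola = 0.03055 / 0.03916 = 0.7801
β_Ivers = 0.08251 / 0.03916 = 2.1070
β_Zeller = 0.01791 / 0.03916 = 0.4574
β_Brixley = 0.07363 / 0.03916 = 1.8802
β_P = Σ w_i β_i = 0.16×0.4262 + 0.20×0.6997 + 0.07×0.7801 + 0.12×2.1070 + 0.19×0.4574 + 0.26×1.8802 = 1.0913
E(R_P) = R_f + β_P × MRP = 2.88% + 1.0913 × 8.28% = 11.92%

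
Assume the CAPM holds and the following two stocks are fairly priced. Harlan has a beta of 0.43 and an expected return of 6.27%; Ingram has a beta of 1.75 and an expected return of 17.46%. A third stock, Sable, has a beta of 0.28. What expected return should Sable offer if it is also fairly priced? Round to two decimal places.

MRP (SML slope) = (17.46% − 6.27%) / (1.75 − 0.43) = 11.19% / 1.32 = 8.4773%
R_f (intercept) = 6.27% − 0.43 × 8.4773% = 2.6248%
E(R_Sable) = R_f + β × MRP = 2.6248% + 0.28 × 8.4773% = 5.00%

5.00%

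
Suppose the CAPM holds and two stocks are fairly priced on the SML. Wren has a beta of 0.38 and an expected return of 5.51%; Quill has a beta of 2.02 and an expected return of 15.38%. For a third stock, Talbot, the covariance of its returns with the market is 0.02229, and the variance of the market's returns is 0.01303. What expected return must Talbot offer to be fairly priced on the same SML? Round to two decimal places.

MRP = (15.38% − 5.51%) / (2.02 − 0.38) = 6.0183%
R_f = 5.51% − 0.38 × 6.0183% = 3.2230%
β_Talbot = Cov / Var(R_m) = 0.02229 / 0.01303 = 1.7107
E(R_Talbot) = R_f + β × MRP = 3.2230% + 1.7107 × 6.0183% = 13.52%

13.52%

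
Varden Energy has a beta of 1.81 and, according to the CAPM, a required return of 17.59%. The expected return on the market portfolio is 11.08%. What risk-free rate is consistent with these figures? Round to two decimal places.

3.04%

E(R) = R_f + β(E(R_m) − R_f) = R_f(1 − β) + β·E(R_m)
17.59% = R_f × (1 − 1.81) + 1.81 × 11.08%
17.59% = R_f × -0.81 + 20.0548%
R_f = (17.59% − 20.0548%) / -0.81 = 3.04%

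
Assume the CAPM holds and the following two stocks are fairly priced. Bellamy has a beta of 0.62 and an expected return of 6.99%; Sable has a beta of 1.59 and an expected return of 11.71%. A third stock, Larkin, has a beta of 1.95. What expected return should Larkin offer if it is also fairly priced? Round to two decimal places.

13.46%

MRP (SML slope) = (11.71% − 6.99%) / (1.59 − 0.62) = 4.72% / 0.97 = 4.8660%
R_f (intercept) = 6.99% − 0.62 × 4.8660% = 3.9731%
E(R_Larkin) = R_f + β × MRP = 3.9731% + 1.95 × 4.8660% = 13.46%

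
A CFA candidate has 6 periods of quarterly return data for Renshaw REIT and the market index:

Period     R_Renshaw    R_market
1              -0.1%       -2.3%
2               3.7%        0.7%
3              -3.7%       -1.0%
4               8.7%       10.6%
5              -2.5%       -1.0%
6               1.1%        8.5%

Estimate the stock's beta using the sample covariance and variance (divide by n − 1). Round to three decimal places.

0.604

Mean R_i = (-0.1 + 3.7 − 3.7 + 8.7 − 2.5 + 1.1) / 6 = 1.2000%
Mean R_m = (-2.3 + 0.7 − 1.0 + 10.6 − 1.0 + 8.5) / 6 = 2.5833%
Σ(R_i − R̄_i)(R_m − R̄_m) = 91.9900  ⇒  Cov = 91.9900 / 5 = 18.3980
Σ(R_m − R̄_m)² = 152.3483  ⇒  Var(R_m) = 152.3483 / 5 = 30.4697
β = Cov / Var(R_m) = 18.3980 / 30.4697 = 0.6038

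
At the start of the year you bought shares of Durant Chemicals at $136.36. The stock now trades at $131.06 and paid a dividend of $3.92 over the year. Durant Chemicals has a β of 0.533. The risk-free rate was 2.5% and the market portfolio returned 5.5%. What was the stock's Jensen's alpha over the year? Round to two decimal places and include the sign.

Realised HPR = (P1 + D1 − P0) / P0 = (131.06 + 3.92 − 136.36) / 136.36 = -1.38 / 136.36 = -1.0120%
MRP = 5.5% − 2.5% = 3.00%
CAPM required = R_f + β·MRP = 2.5% + 0.533 × 3.0% = 4.0990%
α = realised − required = -1.0120% − 4.0990% = -5.11%

-5.11%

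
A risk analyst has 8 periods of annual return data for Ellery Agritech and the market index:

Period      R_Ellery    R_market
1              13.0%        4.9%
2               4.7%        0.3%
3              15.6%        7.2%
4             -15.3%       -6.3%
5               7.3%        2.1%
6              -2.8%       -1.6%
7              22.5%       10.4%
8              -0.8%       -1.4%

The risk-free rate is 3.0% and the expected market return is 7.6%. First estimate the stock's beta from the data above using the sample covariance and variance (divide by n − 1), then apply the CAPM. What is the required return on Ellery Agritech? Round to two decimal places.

13.06%

Mean R_i = (13.0 + 4.7 + 15.6 − 15.3 + 7.3 − 2.8 + 22.5 − 0.8) / 8 = 5.5250%
Mean R_m = (4.9 + 0.3 + 7.2 − 6.3 + 2.1 − 1.6 + 10.4 − 1.4) / 8 = 1.9500%
Σ(R_i − R̄_i)(R_m − R̄_m) = 442.5600  ⇒  Cov = 442.5600 / 7 = 63.2229
Σ(R_m − R̄_m)² = 202.3000  ⇒  Var(R_m) = 202.3000 / 7 = 28.9000
β = Cov / Var(R_m) = 63.2229 / 28.9000 = 2.1876
MRP = 7.6% − 3.0% = 4.60%
E(R) = R_f + β × MRP = 3.0% + 2.1876 × 4.6% = 13.06%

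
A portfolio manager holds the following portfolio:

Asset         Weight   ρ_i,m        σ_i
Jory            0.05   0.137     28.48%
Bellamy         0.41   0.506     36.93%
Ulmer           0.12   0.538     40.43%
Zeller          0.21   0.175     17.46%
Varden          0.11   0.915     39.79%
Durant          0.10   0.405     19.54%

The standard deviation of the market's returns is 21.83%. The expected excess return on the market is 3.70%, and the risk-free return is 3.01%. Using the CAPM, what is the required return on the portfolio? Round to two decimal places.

β_Jory = 0.137 × 28.48% / 21.83% = 0.1787
β_Bellamy = 0.506 × 36.93% / 21.83% = 0.8560
β_Ulmer = 0.538 × 40.43% / 21.83% = 0.9964
β_Zeller = 0.175 × 17.46% / 21.83% = 0.1400
β_Varden = 0.915 × 39.79% / 21.83% = 1.6678
β_Durant = 0.405 × 19.54% / 21.83% = 0.3625
β_P = Σ w_i β_i = 0.05×0.1787 + 0.41×0.8560 + 0.12×0.9964 + 0.21×0.1400 + 0.11×1.6678 + 0.10×0.3625 = 0.7286
E(R_P) = R_f + β_P × MRP = 3.01% + 0.7286 × 3.70% = 5.71%

5.71%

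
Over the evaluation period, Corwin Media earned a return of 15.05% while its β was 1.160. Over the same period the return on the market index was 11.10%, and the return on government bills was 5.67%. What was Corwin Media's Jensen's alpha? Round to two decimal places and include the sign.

+3.08%

Market excess return = 11.10% − 5.67% = 5.43%
CAPM benchmark = R_f + β(R_m − R_f) = 5.67% + 1.160 × 5.43% = 11.96880%
α = actual − benchmark = 15.05% − 11.96880% = +3.08%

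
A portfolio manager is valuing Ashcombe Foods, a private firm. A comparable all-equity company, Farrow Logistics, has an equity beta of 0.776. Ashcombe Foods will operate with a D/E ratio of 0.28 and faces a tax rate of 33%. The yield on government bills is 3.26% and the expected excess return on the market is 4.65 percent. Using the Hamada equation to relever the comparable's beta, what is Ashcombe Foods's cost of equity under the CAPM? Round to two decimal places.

β_L = β_U × [1 + (1 − t)(D/E)] = 0.776 × [1 + (1 − 0.33) × 0.28]
    = 0.776 × [1 + 0.67 × 0.28] = 0.776 × 1.1876 = 0.9216
E(R) = R_f + β_L × MRP = 3.26% + 0.9216 × 4.65% = 7.55%

7.55%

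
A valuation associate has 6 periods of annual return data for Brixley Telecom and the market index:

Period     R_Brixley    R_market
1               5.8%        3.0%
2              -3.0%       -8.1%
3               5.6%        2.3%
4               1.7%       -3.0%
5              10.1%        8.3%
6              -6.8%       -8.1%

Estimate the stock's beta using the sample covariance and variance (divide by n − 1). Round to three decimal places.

0.921

Mean R_i = (5.8 − 3.0 + 5.6 + 1.7 + 10.1 − 6.8) / 6 = 2.2333%
Mean R_m = (3.0 − 8.1 + 2.3 − 3.0 + 8.3 − 8.1) / 6 = -0.9333%
Σ(R_i − R̄_i)(R_m − R̄_m) = 200.8967  ⇒  Cov = 200.8967 / 5 = 40.1793
Σ(R_m − R̄_m)² = 218.1733  ⇒  Var(R_m) = 218.1733 / 5 = 43.6347
β = Cov / Var(R_m) = 40.1793 / 43.6347 = 0.9208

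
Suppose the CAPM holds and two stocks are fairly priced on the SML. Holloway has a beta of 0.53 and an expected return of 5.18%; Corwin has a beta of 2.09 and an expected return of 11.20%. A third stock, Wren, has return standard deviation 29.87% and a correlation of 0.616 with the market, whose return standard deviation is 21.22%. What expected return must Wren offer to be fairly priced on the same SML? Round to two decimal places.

6.48%

MRP = (11.20% − 5.18%) / (2.09 − 0.53) = 3.8590%
R_f = 5.18% − 0.53 × 3.8590% = 3.1347%
β_Wren = ρ·σ_i/σ_m = 0.616 × 29.87 / 21.22 = 0.8671
E(R_Wren) = R_f + β × MRP = 3.1347% + 0.8671 × 3.8590% = 6.48%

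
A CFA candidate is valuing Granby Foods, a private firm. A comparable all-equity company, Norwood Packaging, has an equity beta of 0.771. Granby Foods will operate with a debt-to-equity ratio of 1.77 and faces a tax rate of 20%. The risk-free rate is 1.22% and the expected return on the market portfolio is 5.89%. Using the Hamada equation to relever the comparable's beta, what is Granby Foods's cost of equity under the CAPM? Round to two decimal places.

β_L = β_U × [1 + (1 − t)(D/E)] = 0.771 × [1 + (1 − 0.20) × 1.77]
    = 0.771 × [1 + 0.80 × 1.77] = 0.771 × 2.4160 = 1.8627
MRP = 5.89% − 1.22% = 4.67%
E(R) = R_f + β_L × MRP = 1.22% + 1.8627 × 4.67% = 9.92%

9.92%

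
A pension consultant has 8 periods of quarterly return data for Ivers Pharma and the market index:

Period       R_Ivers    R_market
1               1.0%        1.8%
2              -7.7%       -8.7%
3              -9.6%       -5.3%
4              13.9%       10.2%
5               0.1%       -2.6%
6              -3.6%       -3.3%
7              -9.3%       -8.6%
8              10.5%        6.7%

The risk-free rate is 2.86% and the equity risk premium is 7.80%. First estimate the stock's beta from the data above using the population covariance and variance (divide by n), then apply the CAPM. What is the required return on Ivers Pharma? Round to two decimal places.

Mean R_i = (1.0 − 7.7 − 9.6 + 13.9 + 0.1 − 3.6 − 9.3 + 10.5) / 8 = -0.5875%
Mean R_m = (1.8 − 8.7 − 5.3 + 10.2 − 2.6 − 3.3 − 8.6 + 6.7) / 8 = -1.2250%
Σ(R_i − R̄_i)(R_m − R̄_m) = 417.6425  ⇒  Cov = 417.6425 / 8 = 52.2053
Σ(R_m − R̄_m)² = 335.5550  ⇒  Var(R_m) = 335.5550 / 8 = 41.9444
β = Cov / Var(R_m) = 52.2053 / 41.9444 = 1.2446
E(R) = R_f + β × MRP = 2.86% + 1.2446 × 7.80% = 12.57%

12.57%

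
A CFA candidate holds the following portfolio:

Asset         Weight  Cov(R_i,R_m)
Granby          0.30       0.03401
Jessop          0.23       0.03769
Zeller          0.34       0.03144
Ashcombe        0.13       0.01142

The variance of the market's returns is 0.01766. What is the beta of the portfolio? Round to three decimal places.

β_Granby = 0.03401 / 0.01766 = 1.9258
β_Jessop = 0.03769 / 0.01766 = 2.1342
β_Zeller = 0.03144 / 0.01766 = 1.7803
β_Ashcombe = 0.01142 / 0.01766 = 0.6467
β_P = Σ w_i β_i = 0.30×1.9258 + 0.23×2.1342 + 0.34×1.7803 + 0.13×0.6467 = 1.7580

1.758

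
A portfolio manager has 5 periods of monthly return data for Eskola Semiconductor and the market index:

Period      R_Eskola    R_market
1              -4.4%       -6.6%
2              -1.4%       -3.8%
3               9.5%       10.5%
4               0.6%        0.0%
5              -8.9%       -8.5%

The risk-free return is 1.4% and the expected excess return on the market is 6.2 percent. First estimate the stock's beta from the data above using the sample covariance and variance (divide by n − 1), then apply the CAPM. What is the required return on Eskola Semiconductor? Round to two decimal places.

6.93%

Mean R_i = (-4.4 − 1.4 + 9.5 + 0.6 − 8.9) / 5 = -0.9200%
Mean R_m = (-6.6 − 3.8 + 10.5 + 0.0 − 8.5) / 5 = -1.6800%
Σ(R_i − R̄_i)(R_m − R̄_m) = 202.0320  ⇒  Cov = 202.0320 / 4 = 50.5080
Σ(R_m − R̄_m)² = 226.3880  ⇒  Var(R_m) = 226.3880 / 4 = 56.5970
β = Cov / Var(R_m) = 50.5080 / 56.5970 = 0.8924
E(R) = R_f + β × MRP = 1.4% + 0.8924 × 6.2% = 6.93%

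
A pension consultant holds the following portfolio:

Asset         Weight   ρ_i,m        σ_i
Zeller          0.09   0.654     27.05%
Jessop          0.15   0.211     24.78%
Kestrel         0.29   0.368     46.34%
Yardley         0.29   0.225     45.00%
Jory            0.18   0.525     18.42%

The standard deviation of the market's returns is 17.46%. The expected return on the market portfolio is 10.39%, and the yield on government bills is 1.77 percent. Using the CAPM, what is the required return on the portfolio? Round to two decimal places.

β_Zeller = 0.654 × 27.05% / 17.46% = 1.0132
β_Jessop = 0.211 × 24.78% / 17.46% = 0.2995
β_Kestrel = 0.368 × 46.34% / 17.46% = 0.9767
β_Yardley = 0.225 × 45.00% / 17.46% = 0.5799
β_Jory = 0.525 × 18.42% / 17.46% = 0.5539
β_P = Σ w_i β_i = 0.09×1.0132 + 0.15×0.2995 + 0.29×0.9767 + 0.29×0.5799 + 0.18×0.5539 = 0.6872
MRP = 10.39% − 1.77% = 8.62%
E(R_P) = R_f + β_P × MRP = 1.77% + 0.6872 × 8.62% = 7.69%

7.69%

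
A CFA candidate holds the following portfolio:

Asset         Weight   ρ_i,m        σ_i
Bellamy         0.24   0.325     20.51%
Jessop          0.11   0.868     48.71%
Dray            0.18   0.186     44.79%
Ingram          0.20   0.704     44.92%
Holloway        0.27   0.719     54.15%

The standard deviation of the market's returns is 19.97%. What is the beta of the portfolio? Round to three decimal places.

1.231

β_Bellamy = 0.325 × 20.51% / 19.97% = 0.3338
β_Jessop = 0.868 × 48.71% / 19.97% = 2.1172
β_Dray = 0.186 × 44.79% / 19.97% = 0.4172
β_Ingram = 0.704 × 44.92% / 19.97% = 1.5836
β_Holloway = 0.719 × 54.15% / 19.97% = 1.9496
β_P = Σ w_i β_i = 0.24×0.3338 + 0.11×2.1172 + 0.18×0.4172 + 0.20×1.5836 + 0.27×1.9496 = 1.2312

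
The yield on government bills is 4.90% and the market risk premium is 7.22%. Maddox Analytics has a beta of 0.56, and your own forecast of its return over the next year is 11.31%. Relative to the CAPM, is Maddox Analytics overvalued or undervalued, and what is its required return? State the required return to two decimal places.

Undervalued; required return 8.94%

Required return = R_f + β·MRP = 4.90% + 0.56 × 7.22% = 8.94%
Forecast 11.31% > required 8.94% → the stock plots above the SML → undervalued.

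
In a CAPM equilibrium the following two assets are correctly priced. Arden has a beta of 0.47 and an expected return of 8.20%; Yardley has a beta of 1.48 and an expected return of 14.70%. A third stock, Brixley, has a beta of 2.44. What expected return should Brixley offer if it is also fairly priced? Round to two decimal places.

MRP (SML slope) = (14.70% − 8.20%) / (1.48 − 0.47) = 6.50% / 1.01 = 6.4356%
R_f (intercept) = 8.20% − 0.47 × 6.4356% = 5.1753%
E(R_Brixley) = R_f + β × MRP = 5.1753% + 2.44 × 6.4356% = 20.88%

20.88%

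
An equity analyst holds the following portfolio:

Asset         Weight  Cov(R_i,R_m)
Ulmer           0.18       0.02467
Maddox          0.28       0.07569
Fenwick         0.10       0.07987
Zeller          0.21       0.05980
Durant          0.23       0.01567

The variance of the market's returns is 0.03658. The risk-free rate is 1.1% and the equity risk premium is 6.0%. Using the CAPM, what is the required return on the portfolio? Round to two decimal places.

β_Ulmer = 0.02467 / 0.03658 = 0.6744
β_Maddox = 0.07569 / 0.03658 = 2.0692
β_Fenwick = 0.07987 / 0.03658 = 2.1834
β_Zeller = 0.05980 / 0.03658 = 1.6348
β_Durant = 0.01567 / 0.03658 = 0.4284
β_P = Σ w_i β_i = 0.18×0.6744 + 0.28×2.0692 + 0.10×2.1834 + 0.21×1.6348 + 0.23×0.4284 = 1.3609
E(R_P) = R_f + β_P × MRP = 1.1% + 1.3609 × 6.0% = 9.27%

9.27%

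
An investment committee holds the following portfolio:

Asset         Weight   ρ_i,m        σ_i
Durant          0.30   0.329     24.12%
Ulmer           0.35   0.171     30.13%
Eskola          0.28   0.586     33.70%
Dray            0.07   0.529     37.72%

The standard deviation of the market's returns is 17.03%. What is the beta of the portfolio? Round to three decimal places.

0.652

β_Durant = 0.329 × 24.12% / 17.03% = 0.4660
β_Ulmer = 0.171 × 30.13% / 17.03% = 0.3025
β_Eskola = 0.586 × 33.70% / 17.03% = 1.1596
β_Dray = 0.529 × 37.72% / 17.03% = 1.1717
β_P = Σ w_i β_i = 0.30×0.4660 + 0.35×0.3025 + 0.28×1.1596 + 0.07×1.1717 = 0.6524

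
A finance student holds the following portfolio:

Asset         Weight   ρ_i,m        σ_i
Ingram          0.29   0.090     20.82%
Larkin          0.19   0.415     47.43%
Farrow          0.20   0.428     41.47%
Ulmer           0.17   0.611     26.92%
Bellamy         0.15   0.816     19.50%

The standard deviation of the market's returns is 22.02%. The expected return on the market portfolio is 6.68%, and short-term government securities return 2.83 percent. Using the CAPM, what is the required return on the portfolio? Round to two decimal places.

5.11%

β_Ingram = 0.090 × 20.82% / 22.02% = 0.0851
β_Larkin = 0.415 × 47.43% / 22.02% = 0.8939
β_Farrow = 0.428 × 41.47% / 22.02% = 0.8060
β_Ulmer = 0.611 × 26.92% / 22.02% = 0.7470
β_Bellamy = 0.816 × 19.50% / 22.02% = 0.7226
β_P = Σ w_i β_i = 0.29×0.0851 + 0.19×0.8939 + 0.20×0.8060 + 0.17×0.7470 + 0.15×0.7226 = 0.5911
MRP = 6.68% − 2.83% = 3.85%
E(R_P) = R_f + β_P × MRP = 2.83% + 0.5911 × 3.85% = 5.11%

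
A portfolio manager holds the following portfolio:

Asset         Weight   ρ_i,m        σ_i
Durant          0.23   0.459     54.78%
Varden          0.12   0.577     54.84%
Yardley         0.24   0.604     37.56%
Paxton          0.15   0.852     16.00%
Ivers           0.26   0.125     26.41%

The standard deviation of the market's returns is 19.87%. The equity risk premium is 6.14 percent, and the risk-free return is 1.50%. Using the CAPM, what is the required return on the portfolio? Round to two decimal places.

7.04%

β_Durant = 0.459 × 54.78% / 19.87% = 1.2654
β_Varden = 0.577 × 54.84% / 19.87% = 1.5925
β_Yardley = 0.604 × 37.56% / 19.87% = 1.1417
β_Paxton = 0.852 × 16.00% / 19.87% = 0.6861
β_Ivers = 0.125 × 26.41% / 19.87% = 0.1661
β_P = Σ w_i β_i = 0.23×1.2654 + 0.12×1.5925 + 0.24×1.1417 + 0.15×0.6861 + 0.26×0.1661 = 0.9023
E(R_P) = R_f + β_P × MRP = 1.50% + 0.9023 × 6.14% = 7.04%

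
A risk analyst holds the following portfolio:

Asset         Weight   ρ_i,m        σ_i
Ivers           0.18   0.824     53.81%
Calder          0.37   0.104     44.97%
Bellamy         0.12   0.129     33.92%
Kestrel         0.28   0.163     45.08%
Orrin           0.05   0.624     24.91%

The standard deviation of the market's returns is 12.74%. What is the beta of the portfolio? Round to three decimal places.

β_Ivers = 0.824 × 53.81% / 12.74% = 3.4803
β_Calder = 0.104 × 44.97% / 12.74% = 0.3671
β_Bellamy = 0.129 × 33.92% / 12.74% = 0.3435
β_Kestrel = 0.163 × 45.08% / 12.74% = 0.5768
β_Orrin = 0.624 × 24.91% / 12.74% = 1.2201
β_P = Σ w_i β_i = 0.18×3.4803 + 0.37×0.3671 + 0.12×0.3435 + 0.28×0.5768 + 0.05×1.2201 = 1.0260

1.026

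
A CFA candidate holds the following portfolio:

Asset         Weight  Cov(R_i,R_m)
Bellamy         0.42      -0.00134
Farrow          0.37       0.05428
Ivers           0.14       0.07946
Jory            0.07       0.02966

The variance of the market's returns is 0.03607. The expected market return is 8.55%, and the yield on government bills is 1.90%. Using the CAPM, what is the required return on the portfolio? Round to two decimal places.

β_Bellamy = -0.00134 / 0.03607 = -0.0371
β_Farrow = 0.05428 / 0.03607 = 1.5049
β_Ivers = 0.07946 / 0.03607 = 2.2029
β_Jory = 0.02966 / 0.03607 = 0.8223
β_P = Σ w_i β_i = 0.42×-0.0371 + 0.37×1.5049 + 0.14×2.2029 + 0.07×0.8223 = 0.9072
MRP = 8.55% − 1.90% = 6.65%
E(R_P) = R_f + β_P × MRP = 1.90% + 0.9072 × 6.65% = 7.93%

7.93%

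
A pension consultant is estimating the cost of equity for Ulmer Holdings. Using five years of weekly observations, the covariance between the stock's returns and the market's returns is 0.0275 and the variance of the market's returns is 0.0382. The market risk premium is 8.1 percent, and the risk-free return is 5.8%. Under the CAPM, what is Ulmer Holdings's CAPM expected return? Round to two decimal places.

11.63%

β = Cov(R_i, R_m) / Var(R_m) = 0.0275 / 0.0382 = 0.7199
E(R) = R_f + β × MRP = 5.8% + 0.7199 × 8.1% = 11.63%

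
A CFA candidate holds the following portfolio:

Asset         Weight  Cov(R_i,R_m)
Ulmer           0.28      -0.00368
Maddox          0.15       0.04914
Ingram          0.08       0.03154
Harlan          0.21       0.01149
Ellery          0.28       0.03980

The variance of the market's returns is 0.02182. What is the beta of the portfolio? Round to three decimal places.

1.028

β_Ulmer = -0.00368 / 0.02182 = -0.1687
β_Maddox = 0.04914 / 0.02182 = 2.2521
β_Ingram = 0.03154 / 0.02182 = 1.4455
β_Harlan = 0.01149 / 0.02182 = 0.5266
β_Ellery = 0.03980 / 0.02182 = 1.8240
β_P = Σ w_i β_i = 0.28×-0.1687 + 0.15×2.2521 + 0.08×1.4455 + 0.21×0.5266 + 0.28×1.8240 = 1.0275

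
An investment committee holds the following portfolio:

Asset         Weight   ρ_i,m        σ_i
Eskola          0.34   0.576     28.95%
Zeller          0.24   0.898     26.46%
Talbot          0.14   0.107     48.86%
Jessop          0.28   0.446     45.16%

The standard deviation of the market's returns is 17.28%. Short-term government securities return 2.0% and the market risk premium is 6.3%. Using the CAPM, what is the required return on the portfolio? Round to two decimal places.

β_Eskola = 0.576 × 28.95% / 17.28% = 0.9650
β_Zeller = 0.898 × 26.46% / 17.28% = 1.3751
β_Talbot = 0.107 × 48.86% / 17.28% = 0.3025
β_Jessop = 0.446 × 45.16% / 17.28% = 1.1656
β_P = Σ w_i β_i = 0.34×0.9650 + 0.24×1.3751 + 0.14×0.3025 + 0.28×1.1656 = 1.0268
E(R_P) = R_f + β_P × MRP = 2.0% + 1.0268 × 6.3% = 8.47%

8.47%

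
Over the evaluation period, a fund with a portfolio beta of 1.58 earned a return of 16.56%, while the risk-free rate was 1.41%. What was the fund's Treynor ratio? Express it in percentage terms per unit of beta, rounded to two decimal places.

9.59%

Treynor = (R_P − R_f) / β_P = (16.56% − 1.41%) / 1.5800 = 15.15% / 1.5800 = 9.59%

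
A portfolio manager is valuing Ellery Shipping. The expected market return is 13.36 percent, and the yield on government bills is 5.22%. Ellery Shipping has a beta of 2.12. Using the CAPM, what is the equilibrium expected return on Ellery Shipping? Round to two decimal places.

Market risk premium = E(R_m) − R_f = 13.36% − 5.22% = 8.14%
E(R) = R_f + β × MRP = 5.22% + 2.12 × 8.14% = 22.48%

22.48%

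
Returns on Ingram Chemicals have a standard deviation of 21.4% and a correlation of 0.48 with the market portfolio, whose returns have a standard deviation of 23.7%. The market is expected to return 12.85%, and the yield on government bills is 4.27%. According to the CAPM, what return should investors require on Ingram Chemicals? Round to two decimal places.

β = ρ × σ_i / σ_m = 0.48 × 21.4% / 23.7% = 0.4334
MRP = 12.85% − 4.27% = 8.58%
E(R) = 4.27% + 0.4334 × 8.58% = 7.99%

7.99%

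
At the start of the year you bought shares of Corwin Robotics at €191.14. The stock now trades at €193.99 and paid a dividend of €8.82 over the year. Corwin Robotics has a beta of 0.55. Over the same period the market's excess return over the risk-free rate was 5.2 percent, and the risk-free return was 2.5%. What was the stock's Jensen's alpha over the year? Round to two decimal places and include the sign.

+0.75%

Realised HPR = (P1 + D1 − P0) / P0 = (193.99 + 8.82 − 191.14) / 191.14 = 11.67 / 191.14 = 6.1055%
CAPM required = R_f + β·MRP = 2.5% + 0.55 × 5.2% = 5.3600%
α = realised − required = 6.1055% − 5.3600% = +0.75%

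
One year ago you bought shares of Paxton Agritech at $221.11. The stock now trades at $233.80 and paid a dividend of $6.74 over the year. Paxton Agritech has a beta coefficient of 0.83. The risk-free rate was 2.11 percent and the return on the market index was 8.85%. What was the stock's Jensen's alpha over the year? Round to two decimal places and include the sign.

+1.08%

Realised HPR = (P1 + D1 − P0) / P0 = (233.80 + 6.74 − 221.11) / 221.11 = 19.43 / 221.11 = 8.7875%
MRP = 8.85% − 2.11% = 6.74%
CAPM required = R_f + β·MRP = 2.11% + 0.83 × 6.74% = 7.7042%
α = realised − required = 8.7875% − 7.7042% = +1.08%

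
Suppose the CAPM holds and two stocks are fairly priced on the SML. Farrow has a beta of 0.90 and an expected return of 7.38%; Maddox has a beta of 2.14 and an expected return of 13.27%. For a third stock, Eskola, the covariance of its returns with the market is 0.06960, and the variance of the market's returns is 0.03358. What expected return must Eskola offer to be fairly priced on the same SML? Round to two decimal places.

12.95%

MRP = (13.27% − 7.38%) / (2.14 − 0.90) = 4.7500%
R_f = 7.38% − 0.90 × 4.7500% = 3.1050%
β_Eskola = Cov / Var(R_m) = 0.06960 / 0.03358 = 2.0727
E(R_Eskola) = R_f + β × MRP = 3.1050% + 2.0727 × 4.7500% = 12.95%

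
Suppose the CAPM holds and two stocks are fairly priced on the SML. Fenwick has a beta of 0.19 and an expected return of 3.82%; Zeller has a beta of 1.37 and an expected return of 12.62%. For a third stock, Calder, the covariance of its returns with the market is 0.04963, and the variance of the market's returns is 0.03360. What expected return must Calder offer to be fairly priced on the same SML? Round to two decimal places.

MRP = (12.62% − 3.82%) / (1.37 − 0.19) = 7.4576%
R_f = 3.82% − 0.19 × 7.4576% = 2.4031%
β_Calder = Cov / Var(R_m) = 0.04963 / 0.03360 = 1.4771
E(R_Calder) = R_f + β × MRP = 2.4031% + 1.4771 × 7.4576% = 13.42%

13.42%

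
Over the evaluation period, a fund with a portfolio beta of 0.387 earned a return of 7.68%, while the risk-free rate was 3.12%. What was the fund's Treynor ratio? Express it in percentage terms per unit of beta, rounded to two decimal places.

11.78%

Treynor = (R_P − R_f) / β_P = (7.68% − 3.12%) / 0.3870 = 4.56% / 0.3870 = 11.78%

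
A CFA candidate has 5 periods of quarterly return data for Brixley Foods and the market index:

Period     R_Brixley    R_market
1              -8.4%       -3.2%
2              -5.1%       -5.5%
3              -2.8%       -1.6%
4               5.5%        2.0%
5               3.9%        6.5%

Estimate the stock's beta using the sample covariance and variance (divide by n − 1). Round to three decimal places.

Mean R_i = (-8.4 − 5.1 − 2.8 + 5.5 + 3.9) / 5 = -1.3800%
Mean R_m = (-3.2 − 5.5 − 1.6 + 2.0 + 6.5) / 5 = -0.3600%
Σ(R_i − R̄_i)(R_m − R̄_m) = 93.2760  ⇒  Cov = 93.2760 / 4 = 23.3190
Σ(R_m − R̄_m)² = 88.6520  ⇒  Var(R_m) = 88.6520 / 4 = 22.1630
β = Cov / Var(R_m) = 23.3190 / 22.1630 = 1.0522

1.052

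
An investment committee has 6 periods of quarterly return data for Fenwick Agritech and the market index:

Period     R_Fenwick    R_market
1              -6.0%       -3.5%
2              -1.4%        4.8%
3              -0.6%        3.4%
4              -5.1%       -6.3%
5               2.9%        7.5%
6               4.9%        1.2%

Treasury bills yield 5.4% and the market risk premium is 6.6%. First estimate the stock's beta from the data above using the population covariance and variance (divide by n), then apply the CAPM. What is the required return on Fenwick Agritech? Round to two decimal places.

9.20%

Mean R_i = (-6.0 − 1.4 − 0.6 − 5.1 + 2.9 + 4.9) / 6 = -0.8833%
Mean R_m = (-3.5 + 4.8 + 3.4 − 6.3 + 7.5 + 1.2) / 6 = 1.1833%
Σ(R_i − R̄_i)(R_m − R̄_m) = 78.2717  ⇒  Cov = 78.2717 / 6 = 13.0453
Σ(R_m − R̄_m)² = 135.8283  ⇒  Var(R_m) = 135.8283 / 6 = 22.6381
β = Cov / Var(R_m) = 13.0453 / 22.6381 = 0.5763
E(R) = R_f + β × MRP = 5.4% + 0.5763 × 6.6% = 9.20%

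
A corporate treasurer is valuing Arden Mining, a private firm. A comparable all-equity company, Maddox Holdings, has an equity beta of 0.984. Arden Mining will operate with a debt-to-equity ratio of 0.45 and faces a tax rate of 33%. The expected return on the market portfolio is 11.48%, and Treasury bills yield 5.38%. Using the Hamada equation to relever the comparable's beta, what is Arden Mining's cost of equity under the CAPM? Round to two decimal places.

β_L = β_U × [1 + (1 − t)(D/E)] = 0.984 × [1 + (1 − 0.33) × 0.45]
    = 0.984 × [1 + 0.67 × 0.45] = 0.984 × 1.3015 = 1.2807
MRP = 11.48% − 5.38% = 6.10%
E(R) = R_f + β_L × MRP = 5.38% + 1.2807 × 6.10% = 13.19%

13.19%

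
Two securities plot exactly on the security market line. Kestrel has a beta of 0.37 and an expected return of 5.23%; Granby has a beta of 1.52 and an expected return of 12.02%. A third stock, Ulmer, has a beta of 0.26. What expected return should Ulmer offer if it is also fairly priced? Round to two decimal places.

4.58%

MRP (SML slope) = (12.02% − 5.23%) / (1.52 − 0.37) = 6.79% / 1.15 = 5.9043%
R_f (intercept) = 5.23% − 0.37 × 5.9043% = 3.0454%
E(R_Ulmer) = R_f + β × MRP = 3.0454% + 0.26 × 5.9043% = 4.58%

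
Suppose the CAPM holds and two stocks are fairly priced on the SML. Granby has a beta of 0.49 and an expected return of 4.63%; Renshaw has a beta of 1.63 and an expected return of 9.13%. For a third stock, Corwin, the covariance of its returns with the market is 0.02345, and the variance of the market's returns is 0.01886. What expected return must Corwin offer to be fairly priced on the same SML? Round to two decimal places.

7.60%

MRP = (9.13% − 4.63%) / (1.63 − 0.49) = 3.9474%
R_f = 4.63% − 0.49 × 3.9474% = 2.6958%
β_Corwin = Cov / Var(R_m) = 0.02345 / 0.01886 = 1.2434
E(R_Corwin) = R_f + β × MRP = 2.6958% + 1.2434 × 3.9474% = 7.60%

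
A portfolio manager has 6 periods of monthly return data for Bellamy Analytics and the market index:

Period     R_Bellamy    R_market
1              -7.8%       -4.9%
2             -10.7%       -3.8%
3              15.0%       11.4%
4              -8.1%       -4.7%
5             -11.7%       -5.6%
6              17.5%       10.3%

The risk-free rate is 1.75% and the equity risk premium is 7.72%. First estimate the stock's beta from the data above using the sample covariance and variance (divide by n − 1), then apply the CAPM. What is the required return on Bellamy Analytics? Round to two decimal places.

Mean R_i = (-7.8 − 10.7 + 15.0 − 8.1 − 11.7 + 17.5) / 6 = -0.9667%
Mean R_m = (-4.9 − 3.8 + 11.4 − 4.7 − 5.6 + 10.3) / 6 = 0.4500%
Σ(R_i − R̄_i)(R_m − R̄_m) = 536.3300  ⇒  Cov = 536.3300 / 5 = 107.2660
Σ(R_m − R̄_m)² = 326.7350  ⇒  Var(R_m) = 326.7350 / 5 = 65.3470
β = Cov / Var(R_m) = 107.2660 / 65.3470 = 1.6415
E(R) = R_f + β × MRP = 1.75% + 1.6415 × 7.72% = 14.42%

14.42%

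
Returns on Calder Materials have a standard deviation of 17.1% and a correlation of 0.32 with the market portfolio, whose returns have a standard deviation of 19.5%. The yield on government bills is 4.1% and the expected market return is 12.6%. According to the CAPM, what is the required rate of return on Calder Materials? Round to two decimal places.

6.49%

β = ρ × σ_i / σ_m = 0.32 × 17.1% / 19.5% = 0.2806
MRP = 12.6% − 4.1% = 8.50%
E(R) = 4.1% + 0.2806 × 8.5% = 6.49%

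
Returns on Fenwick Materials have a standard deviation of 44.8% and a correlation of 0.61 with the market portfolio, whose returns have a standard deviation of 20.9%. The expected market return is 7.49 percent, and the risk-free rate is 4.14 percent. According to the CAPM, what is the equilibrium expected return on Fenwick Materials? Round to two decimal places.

β = ρ × σ_i / σ_m = 0.61 × 44.8% / 20.9% = 1.3076
MRP = 7.49% − 4.14% = 3.35%
E(R) = 4.14% + 1.3076 × 3.35% = 8.52%

8.52%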